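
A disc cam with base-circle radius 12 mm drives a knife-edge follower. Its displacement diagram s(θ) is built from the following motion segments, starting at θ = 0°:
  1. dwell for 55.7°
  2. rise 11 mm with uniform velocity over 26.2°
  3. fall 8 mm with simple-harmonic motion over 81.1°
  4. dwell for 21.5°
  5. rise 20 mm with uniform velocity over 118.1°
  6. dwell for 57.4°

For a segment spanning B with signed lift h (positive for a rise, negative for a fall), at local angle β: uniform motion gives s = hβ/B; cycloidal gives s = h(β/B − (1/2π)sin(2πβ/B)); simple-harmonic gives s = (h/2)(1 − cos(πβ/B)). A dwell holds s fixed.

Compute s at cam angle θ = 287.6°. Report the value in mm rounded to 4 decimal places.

seg 1 [0°–55.7°] dwell: s stays 0.0000
seg 2 [55.7°–81.9°] uniform, h=11: full span → s += 11 → s = 11.0000
seg 3 [81.9°–163°] simple-harmonic, h=-8: full span → s += -8 → s = 3.0000
seg 4 [163°–184.5°] dwell: s stays 3.0000
seg 5 [184.5°–302.6°] uniform, h=20: θ=287.6° here. β=103.1, B=118.1. 20·103.1/118.1 = 17.4598 → s = 20.4598

20.4598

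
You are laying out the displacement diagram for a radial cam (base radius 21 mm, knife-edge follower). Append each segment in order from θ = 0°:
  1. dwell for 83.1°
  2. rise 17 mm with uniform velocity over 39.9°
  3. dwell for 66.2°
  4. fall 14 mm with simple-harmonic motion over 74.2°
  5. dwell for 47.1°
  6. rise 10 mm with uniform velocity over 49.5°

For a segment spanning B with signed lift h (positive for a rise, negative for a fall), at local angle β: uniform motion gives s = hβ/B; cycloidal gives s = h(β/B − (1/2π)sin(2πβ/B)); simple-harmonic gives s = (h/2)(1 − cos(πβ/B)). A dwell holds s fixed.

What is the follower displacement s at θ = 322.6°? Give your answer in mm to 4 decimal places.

seg 1 [0°–83.1°] dwell: s stays 0.0000
seg 2 [83.1°–123°] uniform, h=17: full span → s += 17 → s = 17.0000
seg 3 [123°–189.2°] dwell: s stays 17.0000
seg 4 [189.2°–263.4°] simple-harmonic, h=-14: full span → s += -14 → s = 3.0000
seg 5 [263.4°–310.5°] dwell: s stays 3.0000
seg 6 [310.5°–360°] uniform, h=10: θ=322.6° here. β=12.1, B=49.5. 10·12.1/49.5 = 2.4444 → s = 5.4444

5.4444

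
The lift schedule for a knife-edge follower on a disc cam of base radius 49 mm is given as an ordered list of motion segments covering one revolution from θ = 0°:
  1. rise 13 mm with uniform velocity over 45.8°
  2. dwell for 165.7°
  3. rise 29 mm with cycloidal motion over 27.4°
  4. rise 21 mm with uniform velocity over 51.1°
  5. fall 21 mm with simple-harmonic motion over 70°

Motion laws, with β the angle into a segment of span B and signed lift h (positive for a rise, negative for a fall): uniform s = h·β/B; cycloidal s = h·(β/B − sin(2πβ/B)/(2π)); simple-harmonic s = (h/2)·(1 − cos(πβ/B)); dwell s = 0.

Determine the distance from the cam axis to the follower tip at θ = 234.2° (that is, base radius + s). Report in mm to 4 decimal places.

seg 1 [0°–45.8°] uniform, h=13: full span → s += 13 → s = 13.0000
seg 2 [45.8°–211.5°] dwell: s stays 13.0000
seg 3 [211.5°–238.9°] cycloidal, h=29: θ=234.2° here. β=22.7, B=27.4. 29·(0.8285 − sin(2π·0.8285)/(2π)) = 28.0914 → s = 41.0914
radial distance = base radius + s = 49 + 41.0914 = 90.0914

90.0914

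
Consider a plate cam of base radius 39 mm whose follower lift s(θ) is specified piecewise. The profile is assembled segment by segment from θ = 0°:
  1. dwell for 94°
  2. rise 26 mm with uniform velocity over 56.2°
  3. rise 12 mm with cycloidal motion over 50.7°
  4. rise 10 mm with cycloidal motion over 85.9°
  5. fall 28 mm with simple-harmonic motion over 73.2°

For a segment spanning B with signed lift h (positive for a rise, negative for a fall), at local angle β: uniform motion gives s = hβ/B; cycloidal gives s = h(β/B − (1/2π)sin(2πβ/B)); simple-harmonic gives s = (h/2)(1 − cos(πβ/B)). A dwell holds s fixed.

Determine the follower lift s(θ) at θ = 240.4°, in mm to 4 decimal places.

seg 1 [0°–94°] dwell: s stays 0.0000
seg 2 [94°–150.2°] uniform, h=26: full span → s += 26 → s = 26.0000
seg 3 [150.2°–200.9°] cycloidal, h=12: full span → s += 12 → s = 38.0000
seg 4 [200.9°–286.8°] cycloidal, h=10: θ=240.4° here. β=39.5, B=85.9. 10·(0.4598 − sin(2π·0.4598)/(2π)) = 4.2010 → s = 42.2010

42.2010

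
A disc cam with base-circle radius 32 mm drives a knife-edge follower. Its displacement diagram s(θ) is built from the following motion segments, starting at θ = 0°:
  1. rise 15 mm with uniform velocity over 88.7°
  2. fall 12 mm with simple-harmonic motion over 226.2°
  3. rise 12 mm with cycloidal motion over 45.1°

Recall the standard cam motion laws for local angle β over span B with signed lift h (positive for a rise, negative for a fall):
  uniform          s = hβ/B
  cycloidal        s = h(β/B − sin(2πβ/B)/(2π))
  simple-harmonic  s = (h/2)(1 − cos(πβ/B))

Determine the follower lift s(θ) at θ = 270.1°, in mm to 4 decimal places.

seg 1 [0°–88.7°] uniform, h=15: full span → s += 15 → s = 15.0000
seg 2 [88.7°–314.9°] simple-harmonic, h=-12: θ=270.1° here. β=181.4, B=226.2. -12/2·(1 − cos(π·0.8019)) = -10.8756 → s = 4.1244

4.1244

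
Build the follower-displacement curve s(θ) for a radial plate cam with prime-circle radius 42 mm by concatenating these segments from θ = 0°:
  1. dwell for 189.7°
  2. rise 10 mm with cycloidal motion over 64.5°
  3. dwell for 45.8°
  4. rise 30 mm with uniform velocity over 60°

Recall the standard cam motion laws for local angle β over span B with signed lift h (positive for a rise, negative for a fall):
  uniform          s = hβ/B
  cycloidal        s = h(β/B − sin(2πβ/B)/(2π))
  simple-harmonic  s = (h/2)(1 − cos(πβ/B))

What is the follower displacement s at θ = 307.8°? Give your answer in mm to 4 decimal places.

seg 1 [0°–189.7°] dwell: s stays 0.0000
seg 2 [189.7°–254.2°] cycloidal, h=10: full span → s += 10 → s = 10.0000
seg 3 [254.2°–300°] dwell: s stays 10.0000
seg 4 [300°–360°] uniform, h=30: θ=307.8° here. β=7.8, B=60. 30·7.8/60 = 3.9000 → s = 13.9000

13.9000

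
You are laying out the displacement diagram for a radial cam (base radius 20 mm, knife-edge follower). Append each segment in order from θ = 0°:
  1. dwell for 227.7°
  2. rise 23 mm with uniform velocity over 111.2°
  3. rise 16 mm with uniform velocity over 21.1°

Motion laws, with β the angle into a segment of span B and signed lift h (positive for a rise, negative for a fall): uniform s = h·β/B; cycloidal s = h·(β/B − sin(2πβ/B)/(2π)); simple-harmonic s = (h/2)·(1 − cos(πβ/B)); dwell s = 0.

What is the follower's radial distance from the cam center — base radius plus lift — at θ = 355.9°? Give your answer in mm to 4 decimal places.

seg 1 [0°–227.7°] dwell: s stays 0.0000
seg 2 [227.7°–338.9°] uniform, h=23: full span → s += 23 → s = 23.0000
seg 3 [338.9°–360°] uniform, h=16: θ=355.9° here. β=17, B=21.1. 16·17/21.1 = 12.8910 → s = 35.8910
radial distance = base radius + s = 20 + 35.8910 = 55.8910

55.8910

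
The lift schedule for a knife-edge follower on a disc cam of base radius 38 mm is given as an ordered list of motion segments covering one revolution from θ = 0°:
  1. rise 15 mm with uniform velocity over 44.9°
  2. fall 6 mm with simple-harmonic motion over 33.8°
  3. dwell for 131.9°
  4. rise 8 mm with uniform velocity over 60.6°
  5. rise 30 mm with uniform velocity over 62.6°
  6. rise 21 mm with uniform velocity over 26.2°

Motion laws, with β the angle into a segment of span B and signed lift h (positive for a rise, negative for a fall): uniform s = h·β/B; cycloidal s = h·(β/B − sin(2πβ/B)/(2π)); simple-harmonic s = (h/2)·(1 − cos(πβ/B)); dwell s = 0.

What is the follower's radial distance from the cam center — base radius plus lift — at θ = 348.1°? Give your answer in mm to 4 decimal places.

seg 1 [0°–44.9°] uniform, h=15: full span → s += 15 → s = 15.0000
seg 2 [44.9°–78.7°] simple-harmonic, h=-6: full span → s += -6 → s = 9.0000
seg 3 [78.7°–210.6°] dwell: s stays 9.0000
seg 4 [210.6°–271.2°] uniform, h=8: full span → s += 8 → s = 17.0000
seg 5 [271.2°–333.8°] uniform, h=30: full span → s += 30 → s = 47.0000
seg 6 [333.8°–360°] uniform, h=21: θ=348.1° here. β=14.3, B=26.2. 21·14.3/26.2 = 11.4618 → s = 58.4618
radial distance = base radius + s = 38 + 58.4618 = 96.4618

96.4618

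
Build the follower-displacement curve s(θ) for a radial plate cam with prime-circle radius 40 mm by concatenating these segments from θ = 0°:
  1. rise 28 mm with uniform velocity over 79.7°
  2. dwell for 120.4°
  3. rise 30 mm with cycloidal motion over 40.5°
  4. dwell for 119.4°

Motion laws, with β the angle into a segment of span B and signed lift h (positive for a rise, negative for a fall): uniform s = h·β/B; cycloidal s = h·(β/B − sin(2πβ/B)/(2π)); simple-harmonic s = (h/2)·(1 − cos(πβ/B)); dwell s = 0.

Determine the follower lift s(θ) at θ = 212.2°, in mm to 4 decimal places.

seg 1 [0°–79.7°] uniform, h=28: full span → s += 28 → s = 28.0000
seg 2 [79.7°–200.1°] dwell: s stays 28.0000
seg 3 [200.1°–240.6°] cycloidal, h=30: θ=212.2° here. β=12.1, B=40.5. 30·(0.2988 − sin(2π·0.2988)/(2π)) = 4.4107 → s = 32.4107

32.4107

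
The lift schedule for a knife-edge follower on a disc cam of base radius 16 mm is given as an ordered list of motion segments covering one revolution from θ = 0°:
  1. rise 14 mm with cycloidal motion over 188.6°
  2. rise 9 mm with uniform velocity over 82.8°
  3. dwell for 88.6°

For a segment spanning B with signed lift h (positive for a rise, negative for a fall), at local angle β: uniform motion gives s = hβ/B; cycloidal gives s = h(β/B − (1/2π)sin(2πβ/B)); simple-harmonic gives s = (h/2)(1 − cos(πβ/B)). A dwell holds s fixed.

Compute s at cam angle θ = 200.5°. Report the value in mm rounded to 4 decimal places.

seg 1 [0°–188.6°] cycloidal, h=14: full span → s += 14 → s = 14.0000
seg 2 [188.6°–271.4°] uniform, h=9: θ=200.5° here. β=11.9, B=82.8. 9·11.9/82.8 = 1.2935 → s = 15.2935

15.2935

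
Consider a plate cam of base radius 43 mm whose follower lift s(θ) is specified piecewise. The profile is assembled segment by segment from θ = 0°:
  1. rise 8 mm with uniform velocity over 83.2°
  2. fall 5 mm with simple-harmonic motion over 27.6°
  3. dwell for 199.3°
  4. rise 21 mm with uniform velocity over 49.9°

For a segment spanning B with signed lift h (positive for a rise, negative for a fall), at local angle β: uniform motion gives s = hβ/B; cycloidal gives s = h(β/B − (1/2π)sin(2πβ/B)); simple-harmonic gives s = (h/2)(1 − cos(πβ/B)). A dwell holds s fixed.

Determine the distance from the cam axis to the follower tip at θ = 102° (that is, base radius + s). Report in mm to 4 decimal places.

seg 1 [0°–83.2°] uniform, h=8: full span → s += 8 → s = 8.0000
seg 2 [83.2°–110.8°] simple-harmonic, h=-5: θ=102° here. β=18.8, B=27.6. -5/2·(1 − cos(π·0.6812)) = -3.8472 → s = 4.1528
radial distance = base radius + s = 43 + 4.1528 = 47.1528

47.1528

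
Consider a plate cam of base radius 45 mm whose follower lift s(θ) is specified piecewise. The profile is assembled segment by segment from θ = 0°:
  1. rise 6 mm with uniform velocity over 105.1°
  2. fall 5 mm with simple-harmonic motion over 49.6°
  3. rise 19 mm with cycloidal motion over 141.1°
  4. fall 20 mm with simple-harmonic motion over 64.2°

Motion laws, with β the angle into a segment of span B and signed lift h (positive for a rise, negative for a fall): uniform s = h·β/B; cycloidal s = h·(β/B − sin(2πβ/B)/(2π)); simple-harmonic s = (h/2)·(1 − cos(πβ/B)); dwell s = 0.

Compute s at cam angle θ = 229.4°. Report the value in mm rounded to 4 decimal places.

seg 1 [0°–105.1°] uniform, h=6: full span → s += 6 → s = 6.0000
seg 2 [105.1°–154.7°] simple-harmonic, h=-5: full span → s += -5 → s = 1.0000
seg 3 [154.7°–295.8°] cycloidal, h=19: θ=229.4° here. β=74.7, B=141.1. 19·(0.5294 − sin(2π·0.5294)/(2π)) = 10.6145 → s = 11.6145

11.6145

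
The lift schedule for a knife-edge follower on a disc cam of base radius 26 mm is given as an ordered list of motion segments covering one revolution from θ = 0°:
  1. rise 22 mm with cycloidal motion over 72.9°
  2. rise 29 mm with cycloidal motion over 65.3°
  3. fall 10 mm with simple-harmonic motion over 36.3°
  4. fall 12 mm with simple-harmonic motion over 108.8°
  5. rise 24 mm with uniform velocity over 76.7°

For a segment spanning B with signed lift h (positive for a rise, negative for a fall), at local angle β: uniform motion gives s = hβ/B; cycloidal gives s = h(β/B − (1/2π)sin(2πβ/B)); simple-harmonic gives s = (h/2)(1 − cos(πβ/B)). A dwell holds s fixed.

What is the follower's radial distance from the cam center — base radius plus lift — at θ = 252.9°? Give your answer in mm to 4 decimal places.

seg 1 [0°–72.9°] cycloidal, h=22: full span → s += 22 → s = 22.0000
seg 2 [72.9°–138.2°] cycloidal, h=29: full span → s += 29 → s = 51.0000
seg 3 [138.2°–174.5°] simple-harmonic, h=-10: full span → s += -10 → s = 41.0000
seg 4 [174.5°–283.3°] simple-harmonic, h=-12: θ=252.9° here. β=78.4, B=108.8. -12/2·(1 − cos(π·0.7206)) = -9.8331 → s = 31.1669
radial distance = base radius + s = 26 + 31.1669 = 57.1669

57.1669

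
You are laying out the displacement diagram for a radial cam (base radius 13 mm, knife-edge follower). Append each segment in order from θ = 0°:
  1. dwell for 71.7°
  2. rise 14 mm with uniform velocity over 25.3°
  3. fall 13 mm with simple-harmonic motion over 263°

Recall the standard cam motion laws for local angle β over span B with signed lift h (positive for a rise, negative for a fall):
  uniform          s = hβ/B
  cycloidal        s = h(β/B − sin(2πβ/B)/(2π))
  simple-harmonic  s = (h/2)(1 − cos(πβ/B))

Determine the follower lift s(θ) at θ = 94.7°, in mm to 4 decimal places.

seg 1 [0°–71.7°] dwell: s stays 0.0000
seg 2 [71.7°–97°] uniform, h=14: θ=94.7° here. β=23, B=25.3. 14·23/25.3 = 12.7273 → s = 12.7273

12.7273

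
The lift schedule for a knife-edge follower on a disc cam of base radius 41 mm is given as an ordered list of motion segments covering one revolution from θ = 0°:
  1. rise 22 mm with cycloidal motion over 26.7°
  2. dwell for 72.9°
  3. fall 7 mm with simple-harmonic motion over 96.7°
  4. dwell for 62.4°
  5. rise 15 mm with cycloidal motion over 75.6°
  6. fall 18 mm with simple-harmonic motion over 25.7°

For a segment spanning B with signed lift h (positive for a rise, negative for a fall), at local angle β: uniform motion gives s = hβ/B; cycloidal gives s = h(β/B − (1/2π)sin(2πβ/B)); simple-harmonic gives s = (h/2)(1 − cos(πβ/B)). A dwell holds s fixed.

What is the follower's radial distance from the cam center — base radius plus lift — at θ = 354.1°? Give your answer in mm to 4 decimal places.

seg 1 [0°–26.7°] cycloidal, h=22: full span → s += 22 → s = 22.0000
seg 2 [26.7°–99.6°] dwell: s stays 22.0000
seg 3 [99.6°–196.3°] simple-harmonic, h=-7: full span → s += -7 → s = 15.0000
seg 4 [196.3°–258.7°] dwell: s stays 15.0000
seg 5 [258.7°–334.3°] cycloidal, h=15: full span → s += 15 → s = 30.0000
seg 6 [334.3°–360°] simple-harmonic, h=-18: θ=354.1° here. β=19.8, B=25.7. -18/2·(1 − cos(π·0.7704)) = -15.7590 → s = 14.2410
radial distance = base radius + s = 41 + 14.2410 = 55.2410

55.2410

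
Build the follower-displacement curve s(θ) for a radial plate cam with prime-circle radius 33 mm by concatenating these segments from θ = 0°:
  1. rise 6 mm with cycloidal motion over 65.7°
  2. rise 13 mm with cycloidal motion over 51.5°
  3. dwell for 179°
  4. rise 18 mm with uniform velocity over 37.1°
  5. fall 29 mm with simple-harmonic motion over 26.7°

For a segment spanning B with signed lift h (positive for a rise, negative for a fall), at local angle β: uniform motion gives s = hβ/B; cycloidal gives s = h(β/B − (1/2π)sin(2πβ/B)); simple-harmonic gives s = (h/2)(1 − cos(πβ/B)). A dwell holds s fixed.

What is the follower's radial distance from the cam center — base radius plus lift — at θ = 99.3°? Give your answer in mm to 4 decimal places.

seg 1 [0°–65.7°] cycloidal, h=6: full span → s += 6 → s = 6.0000
seg 2 [65.7°–117.2°] cycloidal, h=13: θ=99.3° here. β=33.6, B=51.5. 13·(0.6524 − sin(2π·0.6524)/(2π)) = 10.1738 → s = 16.1738
radial distance = base radius + s = 33 + 16.1738 = 49.1738

49.1738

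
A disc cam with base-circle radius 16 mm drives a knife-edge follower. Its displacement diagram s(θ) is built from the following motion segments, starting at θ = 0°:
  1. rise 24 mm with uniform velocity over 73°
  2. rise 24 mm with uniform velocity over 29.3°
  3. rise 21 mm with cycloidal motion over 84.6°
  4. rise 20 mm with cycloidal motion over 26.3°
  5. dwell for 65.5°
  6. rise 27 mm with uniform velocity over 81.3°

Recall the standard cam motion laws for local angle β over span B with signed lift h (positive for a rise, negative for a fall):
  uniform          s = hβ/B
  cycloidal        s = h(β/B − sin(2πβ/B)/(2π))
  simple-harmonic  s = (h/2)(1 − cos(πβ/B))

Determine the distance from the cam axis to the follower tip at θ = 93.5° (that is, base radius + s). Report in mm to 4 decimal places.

seg 1 [0°–73°] uniform, h=24: full span → s += 24 → s = 24.0000
seg 2 [73°–102.3°] uniform, h=24: θ=93.5° here. β=20.5, B=29.3. 24·20.5/29.3 = 16.7918 → s = 40.7918
radial distance = base radius + s = 16 + 40.7918 = 56.7918

56.7918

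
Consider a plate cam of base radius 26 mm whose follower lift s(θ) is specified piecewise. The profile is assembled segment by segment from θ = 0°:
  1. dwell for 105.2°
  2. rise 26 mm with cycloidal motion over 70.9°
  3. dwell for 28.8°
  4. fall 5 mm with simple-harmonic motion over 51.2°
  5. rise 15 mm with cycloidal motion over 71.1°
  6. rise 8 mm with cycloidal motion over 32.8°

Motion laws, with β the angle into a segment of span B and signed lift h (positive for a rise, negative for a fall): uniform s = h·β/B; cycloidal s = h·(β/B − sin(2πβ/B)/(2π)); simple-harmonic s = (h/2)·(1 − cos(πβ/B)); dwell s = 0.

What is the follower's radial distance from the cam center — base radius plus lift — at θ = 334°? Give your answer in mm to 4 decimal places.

seg 1 [0°–105.2°] dwell: s stays 0.0000
seg 2 [105.2°–176.1°] cycloidal, h=26: full span → s += 26 → s = 26.0000
seg 3 [176.1°–204.9°] dwell: s stays 26.0000
seg 4 [204.9°–256.1°] simple-harmonic, h=-5: full span → s += -5 → s = 21.0000
seg 5 [256.1°–327.2°] cycloidal, h=15: full span → s += 15 → s = 36.0000
seg 6 [327.2°–360°] cycloidal, h=8: θ=334° here. β=6.8, B=32.8. 8·(0.2073 − sin(2π·0.2073)/(2π)) = 0.4308 → s = 36.4308
radial distance = base radius + s = 26 + 36.4308 = 62.4308

62.4308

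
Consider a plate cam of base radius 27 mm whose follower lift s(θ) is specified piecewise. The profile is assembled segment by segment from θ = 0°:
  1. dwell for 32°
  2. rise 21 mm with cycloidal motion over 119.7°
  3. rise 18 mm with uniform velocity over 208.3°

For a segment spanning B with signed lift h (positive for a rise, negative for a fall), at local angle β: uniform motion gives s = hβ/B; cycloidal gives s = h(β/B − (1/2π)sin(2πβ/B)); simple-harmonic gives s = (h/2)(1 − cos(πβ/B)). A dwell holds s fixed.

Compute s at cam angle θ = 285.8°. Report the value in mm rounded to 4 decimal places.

seg 1 [0°–32°] dwell: s stays 0.0000
seg 2 [32°–151.7°] cycloidal, h=21: full span → s += 21 → s = 21.0000
seg 3 [151.7°–360°] uniform, h=18: θ=285.8° here. β=134.1, B=208.3. 18·134.1/208.3 = 11.5881 → s = 32.5881

32.5881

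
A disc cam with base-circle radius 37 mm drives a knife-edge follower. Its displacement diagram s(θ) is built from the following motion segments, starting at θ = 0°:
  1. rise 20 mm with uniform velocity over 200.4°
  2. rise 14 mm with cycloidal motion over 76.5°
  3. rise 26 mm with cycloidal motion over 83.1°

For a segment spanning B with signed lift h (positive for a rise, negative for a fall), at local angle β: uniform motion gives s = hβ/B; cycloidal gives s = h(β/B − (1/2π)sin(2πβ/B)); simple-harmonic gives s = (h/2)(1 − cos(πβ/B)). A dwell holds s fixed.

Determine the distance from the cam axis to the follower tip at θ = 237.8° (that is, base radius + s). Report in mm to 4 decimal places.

seg 1 [0°–200.4°] uniform, h=20: full span → s += 20 → s = 20.0000
seg 2 [200.4°–276.9°] cycloidal, h=14: θ=237.8° here. β=37.4, B=76.5. 14·(0.4889 − sin(2π·0.4889)/(2π)) = 6.6890 → s = 26.6890
radial distance = base radius + s = 37 + 26.6890 = 63.6890

63.6890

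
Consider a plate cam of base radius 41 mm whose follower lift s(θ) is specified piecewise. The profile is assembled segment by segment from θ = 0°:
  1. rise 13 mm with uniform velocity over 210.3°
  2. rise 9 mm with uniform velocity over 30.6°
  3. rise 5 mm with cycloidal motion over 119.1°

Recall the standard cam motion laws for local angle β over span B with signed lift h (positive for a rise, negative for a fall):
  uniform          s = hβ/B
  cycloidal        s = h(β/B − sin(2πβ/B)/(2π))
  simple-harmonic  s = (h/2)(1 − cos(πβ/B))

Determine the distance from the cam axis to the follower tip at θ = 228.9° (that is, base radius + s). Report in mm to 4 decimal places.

seg 1 [0°–210.3°] uniform, h=13: full span → s += 13 → s = 13.0000
seg 2 [210.3°–240.9°] uniform, h=9: θ=228.9° here. β=18.6, B=30.6. 9·18.6/30.6 = 5.4706 → s = 18.4706
radial distance = base radius + s = 41 + 18.4706 = 59.4706

59.4706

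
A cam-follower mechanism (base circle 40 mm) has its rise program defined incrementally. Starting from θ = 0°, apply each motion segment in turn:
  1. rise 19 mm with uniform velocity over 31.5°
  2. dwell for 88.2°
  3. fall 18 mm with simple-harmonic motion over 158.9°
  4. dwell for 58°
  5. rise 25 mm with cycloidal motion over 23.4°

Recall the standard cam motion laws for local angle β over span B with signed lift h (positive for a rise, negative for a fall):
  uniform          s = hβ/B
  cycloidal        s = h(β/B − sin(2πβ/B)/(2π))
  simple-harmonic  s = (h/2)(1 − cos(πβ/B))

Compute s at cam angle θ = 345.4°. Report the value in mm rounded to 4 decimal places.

seg 1 [0°–31.5°] uniform, h=19: full span → s += 19 → s = 19.0000
seg 2 [31.5°–119.7°] dwell: s stays 19.0000
seg 3 [119.7°–278.6°] simple-harmonic, h=-18: full span → s += -18 → s = 1.0000
seg 4 [278.6°–336.6°] dwell: s stays 1.0000
seg 5 [336.6°–360°] cycloidal, h=25: θ=345.4° here. β=8.8, B=23.4. 25·(0.3761 − sin(2π·0.3761)/(2π)) = 6.6072 → s = 7.6072

7.6072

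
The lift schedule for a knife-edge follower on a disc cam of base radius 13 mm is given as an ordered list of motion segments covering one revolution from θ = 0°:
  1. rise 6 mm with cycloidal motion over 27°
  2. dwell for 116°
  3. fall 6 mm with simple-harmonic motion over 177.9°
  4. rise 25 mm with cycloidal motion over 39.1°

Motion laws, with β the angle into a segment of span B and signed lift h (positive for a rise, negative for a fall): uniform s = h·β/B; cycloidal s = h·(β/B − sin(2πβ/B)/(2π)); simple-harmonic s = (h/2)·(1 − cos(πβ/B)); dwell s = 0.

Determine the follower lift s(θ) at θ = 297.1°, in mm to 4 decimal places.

seg 1 [0°–27°] cycloidal, h=6: full span → s += 6 → s = 6.0000
seg 2 [27°–143°] dwell: s stays 6.0000
seg 3 [143°–320.9°] simple-harmonic, h=-6: θ=297.1° here. β=154.1, B=177.9. -6/2·(1 − cos(π·0.8662)) = -5.7389 → s = 0.2611

0.2611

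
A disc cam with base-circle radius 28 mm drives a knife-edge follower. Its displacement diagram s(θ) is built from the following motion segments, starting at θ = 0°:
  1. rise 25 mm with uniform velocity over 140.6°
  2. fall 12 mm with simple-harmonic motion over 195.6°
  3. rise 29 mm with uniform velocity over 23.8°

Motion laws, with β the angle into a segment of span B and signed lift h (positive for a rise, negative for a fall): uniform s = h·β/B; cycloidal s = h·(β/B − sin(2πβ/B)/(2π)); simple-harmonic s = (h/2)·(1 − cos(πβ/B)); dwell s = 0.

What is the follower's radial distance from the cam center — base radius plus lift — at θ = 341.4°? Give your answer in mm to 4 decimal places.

seg 1 [0°–140.6°] uniform, h=25: full span → s += 25 → s = 25.0000
seg 2 [140.6°–336.2°] simple-harmonic, h=-12: full span → s += -12 → s = 13.0000
seg 3 [336.2°–360°] uniform, h=29: θ=341.4° here. β=5.2, B=23.8. 29·5.2/23.8 = 6.3361 → s = 19.3361
radial distance = base radius + s = 28 + 19.3361 = 47.3361

47.3361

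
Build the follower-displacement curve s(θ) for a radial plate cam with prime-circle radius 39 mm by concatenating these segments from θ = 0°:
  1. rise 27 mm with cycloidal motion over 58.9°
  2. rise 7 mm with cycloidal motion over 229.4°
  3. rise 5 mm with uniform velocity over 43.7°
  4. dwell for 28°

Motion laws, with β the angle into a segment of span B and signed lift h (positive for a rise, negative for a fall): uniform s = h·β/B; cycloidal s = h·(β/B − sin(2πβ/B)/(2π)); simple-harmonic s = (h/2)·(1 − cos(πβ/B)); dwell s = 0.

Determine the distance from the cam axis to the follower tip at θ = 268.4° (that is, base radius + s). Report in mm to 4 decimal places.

seg 1 [0°–58.9°] cycloidal, h=27: full span → s += 27 → s = 27.0000
seg 2 [58.9°–288.3°] cycloidal, h=7: θ=268.4° here. β=209.5, B=229.4. 7·(0.9133 − sin(2π·0.9133)/(2π)) = 6.9704 → s = 33.9704
radial distance = base radius + s = 39 + 33.9704 = 72.9704

72.9704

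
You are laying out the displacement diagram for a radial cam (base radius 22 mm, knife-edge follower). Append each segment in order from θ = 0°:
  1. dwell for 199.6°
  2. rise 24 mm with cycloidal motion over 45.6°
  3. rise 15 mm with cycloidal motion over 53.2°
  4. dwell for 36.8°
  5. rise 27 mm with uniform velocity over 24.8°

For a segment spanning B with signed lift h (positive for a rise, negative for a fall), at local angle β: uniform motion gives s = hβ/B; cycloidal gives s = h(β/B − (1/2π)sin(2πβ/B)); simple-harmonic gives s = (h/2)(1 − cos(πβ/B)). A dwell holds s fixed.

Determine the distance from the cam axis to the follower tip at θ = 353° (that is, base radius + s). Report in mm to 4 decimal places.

seg 1 [0°–199.6°] dwell: s stays 0.0000
seg 2 [199.6°–245.2°] cycloidal, h=24: full span → s += 24 → s = 24.0000
seg 3 [245.2°–298.4°] cycloidal, h=15: full span → s += 15 → s = 39.0000
seg 4 [298.4°–335.2°] dwell: s stays 39.0000
seg 5 [335.2°–360°] uniform, h=27: θ=353° here. β=17.8, B=24.8. 27·17.8/24.8 = 19.3790 → s = 58.3790
radial distance = base radius + s = 22 + 58.3790 = 80.3790

80.3790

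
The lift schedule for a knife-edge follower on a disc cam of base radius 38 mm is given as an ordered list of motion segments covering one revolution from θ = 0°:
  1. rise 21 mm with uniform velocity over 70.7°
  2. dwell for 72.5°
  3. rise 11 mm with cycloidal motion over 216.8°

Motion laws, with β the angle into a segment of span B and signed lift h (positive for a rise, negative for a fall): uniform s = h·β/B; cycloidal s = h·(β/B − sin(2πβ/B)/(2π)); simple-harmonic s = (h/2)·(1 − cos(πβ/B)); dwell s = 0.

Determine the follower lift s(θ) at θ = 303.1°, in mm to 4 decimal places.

seg 1 [0°–70.7°] uniform, h=21: full span → s += 21 → s = 21.0000
seg 2 [70.7°–143.2°] dwell: s stays 21.0000
seg 3 [143.2°–360°] cycloidal, h=11: θ=303.1° here. β=159.9, B=216.8. 11·(0.7375 − sin(2π·0.7375)/(2π)) = 9.8584 → s = 30.8584

30.8584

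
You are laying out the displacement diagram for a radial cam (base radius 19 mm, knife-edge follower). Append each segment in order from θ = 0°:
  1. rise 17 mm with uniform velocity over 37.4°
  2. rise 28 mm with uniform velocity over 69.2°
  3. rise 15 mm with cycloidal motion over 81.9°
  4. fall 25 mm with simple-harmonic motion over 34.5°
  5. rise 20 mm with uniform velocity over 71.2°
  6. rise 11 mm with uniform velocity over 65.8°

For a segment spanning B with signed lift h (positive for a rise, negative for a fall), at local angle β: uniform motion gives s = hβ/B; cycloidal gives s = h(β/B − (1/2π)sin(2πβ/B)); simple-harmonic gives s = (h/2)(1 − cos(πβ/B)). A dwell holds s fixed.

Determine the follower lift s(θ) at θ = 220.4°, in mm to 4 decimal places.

seg 1 [0°–37.4°] uniform, h=17: full span → s += 17 → s = 17.0000
seg 2 [37.4°–106.6°] uniform, h=28: full span → s += 28 → s = 45.0000
seg 3 [106.6°–188.5°] cycloidal, h=15: full span → s += 15 → s = 60.0000
seg 4 [188.5°–223°] simple-harmonic, h=-25: θ=220.4° here. β=31.9, B=34.5. -25/2·(1 − cos(π·0.9246)) = -24.6513 → s = 35.3487

35.3487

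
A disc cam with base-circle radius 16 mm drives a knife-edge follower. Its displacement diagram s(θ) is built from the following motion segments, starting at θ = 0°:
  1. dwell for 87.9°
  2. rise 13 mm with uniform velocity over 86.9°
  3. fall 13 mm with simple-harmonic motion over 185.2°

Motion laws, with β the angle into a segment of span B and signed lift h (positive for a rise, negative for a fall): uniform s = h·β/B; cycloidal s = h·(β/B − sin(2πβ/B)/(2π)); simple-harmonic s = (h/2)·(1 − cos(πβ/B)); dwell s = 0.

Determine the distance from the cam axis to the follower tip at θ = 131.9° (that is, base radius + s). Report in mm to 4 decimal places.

seg 1 [0°–87.9°] dwell: s stays 0.0000
seg 2 [87.9°–174.8°] uniform, h=13: θ=131.9° here. β=44, B=86.9. 13·44/86.9 = 6.5823 → s = 6.5823
radial distance = base radius + s = 16 + 6.5823 = 22.5823

22.5823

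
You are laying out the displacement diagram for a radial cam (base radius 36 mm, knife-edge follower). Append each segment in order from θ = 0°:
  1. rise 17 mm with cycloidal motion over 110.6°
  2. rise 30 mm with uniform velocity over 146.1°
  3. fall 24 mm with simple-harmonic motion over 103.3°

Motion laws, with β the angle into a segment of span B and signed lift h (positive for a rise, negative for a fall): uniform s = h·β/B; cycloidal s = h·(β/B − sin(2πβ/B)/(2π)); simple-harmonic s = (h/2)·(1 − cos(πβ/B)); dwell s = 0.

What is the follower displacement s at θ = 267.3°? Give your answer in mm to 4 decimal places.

seg 1 [0°–110.6°] cycloidal, h=17: full span → s += 17 → s = 17.0000
seg 2 [110.6°–256.7°] uniform, h=30: full span → s += 30 → s = 47.0000
seg 3 [256.7°–360°] simple-harmonic, h=-24: θ=267.3° here. β=10.6, B=103.3. -24/2·(1 − cos(π·0.1026)) = -0.6182 → s = 46.3818

46.3818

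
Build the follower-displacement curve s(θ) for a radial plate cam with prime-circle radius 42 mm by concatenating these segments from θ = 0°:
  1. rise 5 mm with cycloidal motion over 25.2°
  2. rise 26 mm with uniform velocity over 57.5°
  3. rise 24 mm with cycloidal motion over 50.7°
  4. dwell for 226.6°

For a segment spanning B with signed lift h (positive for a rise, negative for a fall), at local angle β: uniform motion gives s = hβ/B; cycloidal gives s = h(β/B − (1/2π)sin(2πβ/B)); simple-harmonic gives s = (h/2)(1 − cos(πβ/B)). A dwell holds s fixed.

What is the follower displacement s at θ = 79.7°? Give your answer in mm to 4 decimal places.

seg 1 [0°–25.2°] cycloidal, h=5: full span → s += 5 → s = 5.0000
seg 2 [25.2°–82.7°] uniform, h=26: θ=79.7° here. β=54.5, B=57.5. 26·54.5/57.5 = 24.6435 → s = 29.6435

29.6435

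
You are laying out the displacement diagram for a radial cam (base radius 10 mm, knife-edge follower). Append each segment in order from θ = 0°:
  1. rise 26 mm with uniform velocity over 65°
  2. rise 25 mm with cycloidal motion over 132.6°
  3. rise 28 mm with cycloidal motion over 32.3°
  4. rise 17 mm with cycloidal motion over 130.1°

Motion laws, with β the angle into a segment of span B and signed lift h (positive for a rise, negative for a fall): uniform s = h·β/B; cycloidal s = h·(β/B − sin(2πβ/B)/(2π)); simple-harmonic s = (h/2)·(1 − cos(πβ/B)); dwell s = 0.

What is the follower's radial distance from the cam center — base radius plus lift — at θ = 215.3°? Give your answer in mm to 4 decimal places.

seg 1 [0°–65°] uniform, h=26: full span → s += 26 → s = 26.0000
seg 2 [65°–197.6°] cycloidal, h=25: full span → s += 25 → s = 51.0000
seg 3 [197.6°–229.9°] cycloidal, h=28: θ=215.3° here. β=17.7, B=32.3. 28·(0.5480 − sin(2π·0.5480)/(2π)) = 16.6670 → s = 67.6670
radial distance = base radius + s = 10 + 67.6670 = 77.6670

77.6670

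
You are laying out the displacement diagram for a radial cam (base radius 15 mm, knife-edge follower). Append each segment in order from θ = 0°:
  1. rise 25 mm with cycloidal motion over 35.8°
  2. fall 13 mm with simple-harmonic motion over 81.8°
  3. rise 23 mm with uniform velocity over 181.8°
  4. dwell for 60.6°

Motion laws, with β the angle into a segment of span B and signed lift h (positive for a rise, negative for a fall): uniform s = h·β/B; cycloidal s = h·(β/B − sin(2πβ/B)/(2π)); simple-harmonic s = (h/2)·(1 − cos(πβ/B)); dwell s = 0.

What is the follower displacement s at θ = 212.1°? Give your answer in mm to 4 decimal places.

seg 1 [0°–35.8°] cycloidal, h=25: full span → s += 25 → s = 25.0000
seg 2 [35.8°–117.6°] simple-harmonic, h=-13: full span → s += -13 → s = 12.0000
seg 3 [117.6°–299.4°] uniform, h=23: θ=212.1° here. β=94.5, B=181.8. 23·94.5/181.8 = 11.9554 → s = 23.9554

23.9554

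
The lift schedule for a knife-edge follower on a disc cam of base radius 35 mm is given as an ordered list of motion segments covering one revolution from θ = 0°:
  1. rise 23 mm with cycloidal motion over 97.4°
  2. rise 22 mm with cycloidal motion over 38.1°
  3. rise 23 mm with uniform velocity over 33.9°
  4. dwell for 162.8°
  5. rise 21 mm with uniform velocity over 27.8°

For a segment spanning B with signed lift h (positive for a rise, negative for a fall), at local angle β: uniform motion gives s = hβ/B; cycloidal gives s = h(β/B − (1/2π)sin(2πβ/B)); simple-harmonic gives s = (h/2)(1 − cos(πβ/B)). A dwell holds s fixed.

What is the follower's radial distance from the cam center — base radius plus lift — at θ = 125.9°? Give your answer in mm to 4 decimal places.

seg 1 [0°–97.4°] cycloidal, h=23: full span → s += 23 → s = 23.0000
seg 2 [97.4°–135.5°] cycloidal, h=22: θ=125.9° here. β=28.5, B=38.1. 22·(0.7480 − sin(2π·0.7480)/(2π)) = 19.9578 → s = 42.9578
radial distance = base radius + s = 35 + 42.9578 = 77.9578

77.9578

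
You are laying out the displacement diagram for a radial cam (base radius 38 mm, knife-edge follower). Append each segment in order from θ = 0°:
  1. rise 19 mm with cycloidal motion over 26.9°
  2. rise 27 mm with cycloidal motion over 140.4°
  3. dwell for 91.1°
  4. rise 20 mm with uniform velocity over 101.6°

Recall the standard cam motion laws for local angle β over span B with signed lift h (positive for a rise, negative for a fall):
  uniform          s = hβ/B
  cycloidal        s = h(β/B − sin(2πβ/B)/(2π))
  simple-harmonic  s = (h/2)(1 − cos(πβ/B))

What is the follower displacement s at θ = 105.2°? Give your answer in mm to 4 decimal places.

seg 1 [0°–26.9°] cycloidal, h=19: full span → s += 19 → s = 19.0000
seg 2 [26.9°–167.3°] cycloidal, h=27: θ=105.2° here. β=78.3, B=140.4. 27·(0.5577 − sin(2π·0.5577)/(2π)) = 16.5815 → s = 35.5815

35.5815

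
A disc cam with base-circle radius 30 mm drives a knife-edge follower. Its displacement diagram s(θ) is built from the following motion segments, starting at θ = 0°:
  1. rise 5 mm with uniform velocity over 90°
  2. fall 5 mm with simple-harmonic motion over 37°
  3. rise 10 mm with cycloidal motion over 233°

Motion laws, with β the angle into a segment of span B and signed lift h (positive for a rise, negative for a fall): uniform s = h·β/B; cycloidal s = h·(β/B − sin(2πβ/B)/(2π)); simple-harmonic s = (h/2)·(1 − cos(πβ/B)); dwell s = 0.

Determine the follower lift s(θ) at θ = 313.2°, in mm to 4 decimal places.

seg 1 [0°–90°] uniform, h=5: full span → s += 5 → s = 5.0000
seg 2 [90°–127°] simple-harmonic, h=-5: full span → s += -5 → s = 0.0000
seg 3 [127°–360°] cycloidal, h=10: θ=313.2° here. β=186.2, B=233. 10·(0.7991 − sin(2π·0.7991)/(2π)) = 9.5077 → s = 9.5077

9.5077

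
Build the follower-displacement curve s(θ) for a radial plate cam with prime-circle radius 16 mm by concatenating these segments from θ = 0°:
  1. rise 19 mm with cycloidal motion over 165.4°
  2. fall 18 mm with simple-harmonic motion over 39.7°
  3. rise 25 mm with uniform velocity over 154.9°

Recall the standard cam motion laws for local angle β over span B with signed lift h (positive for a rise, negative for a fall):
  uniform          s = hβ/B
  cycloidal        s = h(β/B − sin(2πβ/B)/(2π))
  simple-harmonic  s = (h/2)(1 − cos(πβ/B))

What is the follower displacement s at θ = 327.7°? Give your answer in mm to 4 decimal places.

seg 1 [0°–165.4°] cycloidal, h=19: full span → s += 19 → s = 19.0000
seg 2 [165.4°–205.1°] simple-harmonic, h=-18: full span → s += -18 → s = 1.0000
seg 3 [205.1°–360°] uniform, h=25: θ=327.7° here. β=122.6, B=154.9. 25·122.6/154.9 = 19.7870 → s = 20.7870

20.7870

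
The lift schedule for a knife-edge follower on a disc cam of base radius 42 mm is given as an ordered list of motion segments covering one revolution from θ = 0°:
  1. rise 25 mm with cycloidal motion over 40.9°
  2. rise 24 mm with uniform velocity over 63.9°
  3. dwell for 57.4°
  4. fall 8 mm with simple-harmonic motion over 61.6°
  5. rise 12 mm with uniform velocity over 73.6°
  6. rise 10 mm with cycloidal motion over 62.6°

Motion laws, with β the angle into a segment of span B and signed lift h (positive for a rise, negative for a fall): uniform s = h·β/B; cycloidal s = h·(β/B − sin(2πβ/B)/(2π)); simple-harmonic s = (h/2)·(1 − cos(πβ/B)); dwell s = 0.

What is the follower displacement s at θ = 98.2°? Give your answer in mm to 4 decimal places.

seg 1 [0°–40.9°] cycloidal, h=25: full span → s += 25 → s = 25.0000
seg 2 [40.9°–104.8°] uniform, h=24: θ=98.2° here. β=57.3, B=63.9. 24·57.3/63.9 = 21.5211 → s = 46.5211

46.5211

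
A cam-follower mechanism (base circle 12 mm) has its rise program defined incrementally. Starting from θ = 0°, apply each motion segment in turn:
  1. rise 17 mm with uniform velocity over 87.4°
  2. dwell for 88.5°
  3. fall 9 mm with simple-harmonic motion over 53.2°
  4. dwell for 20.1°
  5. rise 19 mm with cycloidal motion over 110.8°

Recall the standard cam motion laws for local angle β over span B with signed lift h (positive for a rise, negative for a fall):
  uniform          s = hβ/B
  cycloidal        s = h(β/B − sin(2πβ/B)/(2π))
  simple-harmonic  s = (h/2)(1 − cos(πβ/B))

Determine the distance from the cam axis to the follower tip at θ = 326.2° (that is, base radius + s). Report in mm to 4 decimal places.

seg 1 [0°–87.4°] uniform, h=17: full span → s += 17 → s = 17.0000
seg 2 [87.4°–175.9°] dwell: s stays 17.0000
seg 3 [175.9°–229.1°] simple-harmonic, h=-9: full span → s += -9 → s = 8.0000
seg 4 [229.1°–249.2°] dwell: s stays 8.0000
seg 5 [249.2°–360°] cycloidal, h=19: θ=326.2° here. β=77, B=110.8. 19·(0.6949 − sin(2π·0.6949)/(2π)) = 16.0488 → s = 24.0488
radial distance = base radius + s = 12 + 24.0488 = 36.0488

36.0488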